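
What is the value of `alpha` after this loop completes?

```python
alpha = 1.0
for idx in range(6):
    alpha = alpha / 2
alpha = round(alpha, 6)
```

Halving LR 6 times: 1 / 2^6
`alpha` takes the values: 1.0 → 0.5 → 0.25 → 0.125 → 0.0625 → 0.03125 → 0.015625

Answer: 0.015625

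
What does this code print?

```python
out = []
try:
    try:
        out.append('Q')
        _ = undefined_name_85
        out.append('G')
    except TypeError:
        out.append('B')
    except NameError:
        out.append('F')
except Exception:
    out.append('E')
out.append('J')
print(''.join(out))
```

Execution trace: 'Q' (inner try body) → 'F' (inner except NameError) → 'J' (after the try/except). Output: QFJ

Answer: QFJ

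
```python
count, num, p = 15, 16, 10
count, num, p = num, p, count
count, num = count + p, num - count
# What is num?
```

Trace:
`count, num, p = 15, 16, 10` → count = 15; num = 16; p = 10
`count, num, p = num, p, count` → count = 16; num = 10; p = 15
`count, num = count + p, num - count` → count = 31; num = -6
So num = -6

Answer: -6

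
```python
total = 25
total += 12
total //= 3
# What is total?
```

Trace:
`total = 25` → total = 25
`total += 12` → total = 37
`total //= 3` → total = 12
So total = 12

Answer: 12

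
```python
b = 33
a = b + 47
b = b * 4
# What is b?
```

Trace:
`b = 33` → b = 33
`a = b + 47` → a = 80
`b = b * 4` → b = 132
So b = 132

Answer: 132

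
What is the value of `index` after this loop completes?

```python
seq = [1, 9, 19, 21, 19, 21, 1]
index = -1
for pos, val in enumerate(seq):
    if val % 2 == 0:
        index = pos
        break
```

First even number index in [1, 9, 19, 21, 19, 21, 1]
`index` takes the values: -1

Answer: -1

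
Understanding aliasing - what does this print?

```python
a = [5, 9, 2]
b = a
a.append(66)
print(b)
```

Key concept: basic list aliasing.
Step by step:
`a = [5, 9, 2]` → a = [5, 9, 2]
`b = a` → b = [5, 9, 2] (same object as a)
`a.append(66)` → a = [5, 9, 2, 66] (same object as b); b = [5, 9, 2, 66] (same object as a)
`print(b)` → prints [5, 9, 2, 66]

Answer: [5, 9, 2, 66]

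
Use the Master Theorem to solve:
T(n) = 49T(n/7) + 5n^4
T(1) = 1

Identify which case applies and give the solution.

a=49, b=7, f(n)=5n^4. log_7(49) = 2. Since c=4 > 2 and the regularity condition holds (49(n/7)^4 = (49/7^4)n^4 with 49/7^4 < 1), Case 3 applies: T(n) = Θ(f(n)) = O(n^4).

Answer: O(n^4) - Case 3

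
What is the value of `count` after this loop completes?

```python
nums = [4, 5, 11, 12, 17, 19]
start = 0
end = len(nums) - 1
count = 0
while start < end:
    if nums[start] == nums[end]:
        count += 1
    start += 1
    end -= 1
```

Count matching pairs from ends
`count` takes the values: 0

Answer: 0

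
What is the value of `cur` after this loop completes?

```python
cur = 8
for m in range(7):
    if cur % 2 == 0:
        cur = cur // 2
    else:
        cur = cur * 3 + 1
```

Collatz-style transformation from 8
`cur` takes the values: 8 → 4 → 2 → 1 → 4 → 2 → 1 → 4

Answer: 4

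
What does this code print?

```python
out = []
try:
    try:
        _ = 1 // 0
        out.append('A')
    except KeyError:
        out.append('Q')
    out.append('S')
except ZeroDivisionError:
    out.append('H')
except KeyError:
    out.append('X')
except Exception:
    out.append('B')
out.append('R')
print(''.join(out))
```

Execution trace: 'H' (except ZeroDivisionError) → 'R' (after the try/except). Output: HR

Answer: HR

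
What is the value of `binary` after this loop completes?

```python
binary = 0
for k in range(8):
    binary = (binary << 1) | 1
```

Build 8 consecutive 1-bits: 0b11111111
`binary` takes the values: 0 → 1 → 3 → 7 → 15 → 31 → 63 → 127 → 255

Answer: 255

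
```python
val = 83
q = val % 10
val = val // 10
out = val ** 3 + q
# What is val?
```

Trace:
`val = 83` → val = 83
`q = val % 10` → q = 3
`val = val // 10` → val = 8
`out = val ** 3 + q` → out = 515
So val = 8

Answer: 8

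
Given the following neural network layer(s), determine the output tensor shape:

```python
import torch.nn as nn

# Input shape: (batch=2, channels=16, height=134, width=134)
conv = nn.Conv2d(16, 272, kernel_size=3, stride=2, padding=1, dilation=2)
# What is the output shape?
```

Input: (2, 16, 134, 134) -> Output: (2, 272, 66, 66)

Answer: (2, 272, 66, 66)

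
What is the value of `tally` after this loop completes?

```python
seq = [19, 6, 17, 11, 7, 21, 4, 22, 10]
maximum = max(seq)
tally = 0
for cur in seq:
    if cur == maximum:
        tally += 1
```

Count of max value 22 in [19, 6, 17, 11, 7, 21, 4, 22, 10]
`tally` takes the values: 0 → 1

Answer: 1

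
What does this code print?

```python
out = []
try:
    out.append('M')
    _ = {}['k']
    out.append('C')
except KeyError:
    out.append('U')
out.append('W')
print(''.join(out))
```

Execution trace: 'M' (try body) → 'U' (except KeyError) → 'W' (after the try/except). Output: MUW

Answer: MUW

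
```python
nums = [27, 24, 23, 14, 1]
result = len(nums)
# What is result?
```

Trace:
`nums = [27, 24, 23, 14, 1]` → nums = [27, 24, 23, 14, 1]
`result = len(nums)` → result = 5
So result = 5

Answer: 5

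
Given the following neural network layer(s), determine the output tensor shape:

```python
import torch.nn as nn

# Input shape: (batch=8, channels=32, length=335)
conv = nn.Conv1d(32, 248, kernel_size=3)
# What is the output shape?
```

Input: (8, 32, 335) -> Output: (8, 248, 333)

Answer: (8, 248, 333)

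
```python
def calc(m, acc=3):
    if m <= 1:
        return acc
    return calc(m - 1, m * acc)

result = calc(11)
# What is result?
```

Accumulator trace (n, acc): (11, 3) -> (10, 33) -> (9, 330) -> (8, 2970) -> (7, 23760) -> (6, 166320) -> (5, 997920) -> (4, 4989600) -> (3, 19958400) -> (2, 59875200) -> (1, 119750400) -> return 119750400

Answer: 119750400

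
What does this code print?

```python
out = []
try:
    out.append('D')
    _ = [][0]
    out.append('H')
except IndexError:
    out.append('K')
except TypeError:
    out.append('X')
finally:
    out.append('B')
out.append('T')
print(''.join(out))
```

Execution trace: 'D' (try body) → 'K' (except IndexError) → 'B' (finally) → 'T' (after the try/except). Output: DKBT

Answer: DKBT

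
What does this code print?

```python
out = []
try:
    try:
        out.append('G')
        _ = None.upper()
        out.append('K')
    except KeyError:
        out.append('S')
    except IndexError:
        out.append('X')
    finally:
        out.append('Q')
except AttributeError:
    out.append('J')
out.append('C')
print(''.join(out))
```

Execution trace: 'G' (try body) → 'Q' (finally) → 'J' (outer except AttributeError) → 'C' (after the try/except). Output: GQJC

Answer: GQJC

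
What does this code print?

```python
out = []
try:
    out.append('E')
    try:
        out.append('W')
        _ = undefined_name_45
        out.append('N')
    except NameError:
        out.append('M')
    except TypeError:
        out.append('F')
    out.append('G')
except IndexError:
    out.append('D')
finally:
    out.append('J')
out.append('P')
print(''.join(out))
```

Execution trace: 'E' (try body) → 'W' (inner try body) → 'M' (inner except NameError) → 'G' (try body, no exception) → 'J' (finally) → 'P' (after the try/except). Output: EWMGJP

Answer: EWMGJP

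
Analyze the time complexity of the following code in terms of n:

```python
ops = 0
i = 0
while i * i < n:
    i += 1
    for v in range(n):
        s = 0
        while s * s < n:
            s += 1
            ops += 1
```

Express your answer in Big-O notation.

Each loop level contributes: √n × n × √n. Multiplying the contributions gives O(n^2).

Answer: O(n^2)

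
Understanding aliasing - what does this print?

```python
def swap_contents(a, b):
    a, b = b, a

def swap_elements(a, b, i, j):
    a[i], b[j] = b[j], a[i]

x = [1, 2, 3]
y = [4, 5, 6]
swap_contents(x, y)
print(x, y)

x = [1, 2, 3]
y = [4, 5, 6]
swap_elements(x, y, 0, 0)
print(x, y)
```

Key concept: parameter rebinding vs mutation.
Step by step:
`x = [1, 2, 3]` → x = [1, 2, 3]
`y = [4, 5, 6]` → y = [4, 5, 6]
`swap_contents(x, y)` → no visible change to tracked variables
`print(x, y)` → prints [1, 2, 3] [4, 5, 6]
`x = [1, 2, 3]` → x = [1, 2, 3]
`y = [4, 5, 6]` → y = [4, 5, 6]
`swap_elements(x, y, 0, 0)` → x = [4, 2, 3]; y = [1, 5, 6]
`print(x, y)` → prints [4, 2, 3] [1, 5, 6]

Answer:
[1, 2, 3] [4, 5, 6]
[4, 2, 3] [1, 5, 6]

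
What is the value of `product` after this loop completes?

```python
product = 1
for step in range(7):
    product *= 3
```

3^7 = 2187
`product` takes the values: 1 → 3 → 9 → 27 → 81 → 243 → 729 → 2187

Answer: 2187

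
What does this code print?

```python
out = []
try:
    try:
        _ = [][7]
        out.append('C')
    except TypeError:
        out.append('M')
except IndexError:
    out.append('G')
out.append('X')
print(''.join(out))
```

Execution trace: 'G' (outer except IndexError) → 'X' (after the try/except). Output: GX

Answer: GX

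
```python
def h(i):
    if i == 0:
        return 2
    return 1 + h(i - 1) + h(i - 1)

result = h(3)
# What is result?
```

h(i) = 1 + 2·h(i-1), h(0)=2. Closed form: (2+1)·2^3 - 1 = 23.

Answer: 23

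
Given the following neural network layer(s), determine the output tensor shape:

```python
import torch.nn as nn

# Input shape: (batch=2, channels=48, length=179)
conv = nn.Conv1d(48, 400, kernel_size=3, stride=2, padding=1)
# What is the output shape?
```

Input: (2, 48, 179) -> Output: (2, 400, 90)

Answer: (2, 400, 90)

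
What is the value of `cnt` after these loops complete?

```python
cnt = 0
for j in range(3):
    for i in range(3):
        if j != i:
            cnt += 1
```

3² - 3 (exclude diagonal)
`cnt` takes the values: 0 → 1 → 2 → 3 → 4 → 5 → 6

Answer: 6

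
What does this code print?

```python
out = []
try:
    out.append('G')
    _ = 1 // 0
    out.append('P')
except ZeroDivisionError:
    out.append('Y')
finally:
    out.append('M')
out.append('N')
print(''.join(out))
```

Execution trace: 'G' (try body) → 'Y' (except ZeroDivisionError) → 'M' (finally) → 'N' (after the try/except). Output: GYMN

Answer: GYMN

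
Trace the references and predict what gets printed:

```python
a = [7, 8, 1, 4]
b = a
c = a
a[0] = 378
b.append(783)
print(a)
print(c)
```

Key concept: multiple aliases.
Step by step:
`a = [7, 8, 1, 4]` → a = [7, 8, 1, 4]
`b = a` → b = [7, 8, 1, 4] (same object as a)
`c = a` → c = [7, 8, 1, 4] (same object as a, b)
`a[0] = 378` → a = [378, 8, 1, 4] (same object as b, c); b = [378, 8, 1, 4] (same object as a, c); c = [378, 8, 1, 4] (same object as a, b)
`b.append(783)` → a = [378, 8, 1, 4, 783] (same object as b, c); b = [378, 8, 1, 4, 783] (same object as a, c); c = [378, 8, 1, 4, 783] (same object as a, b)
`print(a)` → prints [378, 8, 1, 4, 783]
`print(c)` → prints [378, 8, 1, 4, 783]

Answer:
[378, 8, 1, 4, 783]
[378, 8, 1, 4, 783]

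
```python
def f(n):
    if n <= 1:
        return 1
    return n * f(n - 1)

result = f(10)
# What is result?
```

f(10) = 10 * 9 * 8 * 7 * 6 * 5 * 4 * 3 * 2 * 1 = 3628800

Answer: 3628800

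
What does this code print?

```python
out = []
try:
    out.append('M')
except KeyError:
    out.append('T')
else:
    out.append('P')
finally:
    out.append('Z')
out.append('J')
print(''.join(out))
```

Execution trace: 'M' (try body, no exception) → 'P' (else) → 'Z' (finally) → 'J' (after the try/except). Output: MPZJ

Answer: MPZJ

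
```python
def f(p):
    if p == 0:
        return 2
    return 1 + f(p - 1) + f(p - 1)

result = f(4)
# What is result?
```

f(p) = 1 + 2·f(p-1), f(0)=2. Closed form: (2+1)·2^4 - 1 = 47.

Answer: 47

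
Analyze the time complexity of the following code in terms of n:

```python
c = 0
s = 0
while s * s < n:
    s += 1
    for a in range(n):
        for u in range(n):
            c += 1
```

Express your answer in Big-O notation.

Each loop level contributes: √n × n × n. Multiplying the contributions gives O(n^2√n).

Answer: O(n^2√n)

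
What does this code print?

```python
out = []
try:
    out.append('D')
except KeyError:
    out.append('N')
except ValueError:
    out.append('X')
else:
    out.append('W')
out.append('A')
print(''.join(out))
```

Execution trace: 'D' (try body, no exception) → 'W' (else) → 'A' (after the try/except). Output: DWA

Answer: DWA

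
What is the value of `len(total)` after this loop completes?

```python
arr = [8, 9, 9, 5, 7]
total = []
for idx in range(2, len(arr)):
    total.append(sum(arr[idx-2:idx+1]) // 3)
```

Number of 3-element averages
`total` takes the values: [] → [8] → [8, 7] → [8, 7, 7]
So `len(total)` = 3

Answer: 3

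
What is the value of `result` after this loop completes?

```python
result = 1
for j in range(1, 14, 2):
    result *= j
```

Product of 1, 3, 5, ... up to 13
`result` takes the values: 1 → 3 → 15 → 105 → 945 → 10395 → 135135

Answer: 135135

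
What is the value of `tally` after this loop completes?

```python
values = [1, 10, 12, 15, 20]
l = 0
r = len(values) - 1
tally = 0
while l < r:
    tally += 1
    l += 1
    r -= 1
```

Iterations until pointers meet (list length 5)
`tally` takes the values: 0 → 1 → 2

Answer: 2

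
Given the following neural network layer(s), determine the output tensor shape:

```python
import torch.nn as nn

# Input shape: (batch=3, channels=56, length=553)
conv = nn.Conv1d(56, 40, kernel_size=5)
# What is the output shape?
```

Input: (3, 56, 553) -> Output: (3, 40, 549)

Answer: (3, 40, 549)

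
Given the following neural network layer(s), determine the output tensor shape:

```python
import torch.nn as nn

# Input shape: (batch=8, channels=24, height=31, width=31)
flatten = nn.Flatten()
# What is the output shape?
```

Input: (8, 24, 31, 31) -> Output: (8, 23064)

Answer: (8, 23064)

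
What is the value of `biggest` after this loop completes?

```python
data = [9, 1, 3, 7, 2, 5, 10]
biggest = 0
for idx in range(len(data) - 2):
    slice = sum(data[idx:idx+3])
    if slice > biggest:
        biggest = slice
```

Max sum of 3-element window in [9, 1, 3, 7, 2, 5, 10]
`biggest` takes the values: 0 → 13 → 14 → 17

Answer: 17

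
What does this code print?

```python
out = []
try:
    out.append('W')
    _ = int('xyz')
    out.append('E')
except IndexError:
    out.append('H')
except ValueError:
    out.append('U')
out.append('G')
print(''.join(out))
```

Execution trace: 'W' (try body) → 'U' (except ValueError) → 'G' (after the try/except). Output: WUG

Answer: WUG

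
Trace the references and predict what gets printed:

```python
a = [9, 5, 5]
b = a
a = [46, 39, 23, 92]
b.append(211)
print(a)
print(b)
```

Key concept: rebinding vs mutation: a is rebound to a new list, b still points at the original.
Step by step:
`a = [9, 5, 5]` → a = [9, 5, 5]
`b = a` → b = [9, 5, 5] (same object as a)
`a = [46, 39, 23, 92]` → a = [46, 39, 23, 92]
`b.append(211)` → b = [9, 5, 5, 211]
`print(a)` → prints [46, 39, 23, 92]
`print(b)` → prints [9, 5, 5, 211]

Answer:
[46, 39, 23, 92]
[9, 5, 5, 211]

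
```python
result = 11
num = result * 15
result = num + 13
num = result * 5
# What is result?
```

Trace:
`result = 11` → result = 11
`num = result * 15` → num = 165
`result = num + 13` → result = 178
`num = result * 5` → num = 890
So result = 178

Answer: 178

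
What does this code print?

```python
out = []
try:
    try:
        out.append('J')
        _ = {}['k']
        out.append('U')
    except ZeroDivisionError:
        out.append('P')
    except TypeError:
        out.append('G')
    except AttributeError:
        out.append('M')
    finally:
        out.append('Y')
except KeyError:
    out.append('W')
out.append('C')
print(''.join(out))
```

Execution trace: 'J' (try body) → 'Y' (finally) → 'W' (outer except KeyError) → 'C' (after the try/except). Output: JYWC

Answer: JYWC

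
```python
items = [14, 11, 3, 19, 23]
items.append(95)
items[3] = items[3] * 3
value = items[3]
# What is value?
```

Trace:
`items = [14, 11, 3, 19, 23]` → items = [14, 11, 3, 19, 23]
`items.append(95)` → items = [14, 11, 3, 19, 23, 95]
`items[3] = items[3] * 3` → items = [14, 11, 3, 57, 23, 95]
`value = items[3]` → value = 57
So value = 57

Answer: 57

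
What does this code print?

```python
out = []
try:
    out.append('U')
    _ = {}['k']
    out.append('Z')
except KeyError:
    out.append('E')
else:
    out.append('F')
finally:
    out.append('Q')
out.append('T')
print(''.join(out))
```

Execution trace: 'U' (try body) → 'E' (except KeyError) → 'Q' (finally) → 'T' (after the try/except). Output: UEQT

Answer: UEQT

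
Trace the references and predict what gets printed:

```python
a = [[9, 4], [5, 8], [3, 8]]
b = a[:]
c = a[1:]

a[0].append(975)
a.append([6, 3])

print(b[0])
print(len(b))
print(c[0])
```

Key concept: slice with nested mutation.
Step by step:
`a = [[9, 4], [5, 8], [3, 8]]` → a = [[9, 4], [5, 8], [3, 8]]
`b = a[:]` → b = [[9, 4], [5, 8], [3, 8]]
`c = a[1:]` → c = [[5, 8], [3, 8]]
`a[0].append(975)` → a = [[9, 4, 975], [5, 8], [3, 8]]; b = [[9, 4, 975], [5, 8], [3, 8]]
`a.append([6, 3])` → a = [[9, 4, 975], [5, 8], [3, 8], [6, 3]]
`print(b[0])` → prints [9, 4, 975]
`print(len(b))` → prints 3
`print(c[0])` → prints [5, 8]

Answer:
[9, 4, 975]
3
[5, 8]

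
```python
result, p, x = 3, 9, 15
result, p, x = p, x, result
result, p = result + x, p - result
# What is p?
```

Trace:
`result, p, x = 3, 9, 15` → result = 3; p = 9; x = 15
`result, p, x = p, x, result` → result = 9; p = 15; x = 3
`result, p = result + x, p - result` → result = 12; p = 6
So p = 6

Answer: 6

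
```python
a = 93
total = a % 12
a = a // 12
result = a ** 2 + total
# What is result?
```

Trace:
`a = 93` → a = 93
`total = a % 12` → total = 9
`a = a // 12` → a = 7
`result = a ** 2 + total` → result = 58
So result = 58

Answer: 58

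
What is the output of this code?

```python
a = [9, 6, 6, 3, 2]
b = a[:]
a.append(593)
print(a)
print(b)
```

Key concept: slice [:] creates copy.
Step by step:
`a = [9, 6, 6, 3, 2]` → a = [9, 6, 6, 3, 2]
`b = a[:]` → b = [9, 6, 6, 3, 2]
`a.append(593)` → a = [9, 6, 6, 3, 2, 593]
`print(a)` → prints [9, 6, 6, 3, 2, 593]
`print(b)` → prints [9, 6, 6, 3, 2]

Answer:
[9, 6, 6, 3, 2, 593]
[9, 6, 6, 3, 2]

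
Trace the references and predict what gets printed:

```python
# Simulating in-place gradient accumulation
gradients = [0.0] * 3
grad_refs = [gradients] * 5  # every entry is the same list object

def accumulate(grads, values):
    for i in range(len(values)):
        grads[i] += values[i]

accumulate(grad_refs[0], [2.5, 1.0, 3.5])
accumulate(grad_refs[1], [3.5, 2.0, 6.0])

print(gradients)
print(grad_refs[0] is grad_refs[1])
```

Key concept: gradient accumulation aliasing.
Step by step:
`gradients = [0.0] * 3` → gradients = [0.0, 0.0, 0.0]
`grad_refs = [gradients] * 5` → grad_refs = [[0.0, 0.0, 0.0], [0.0, 0.0, 0.0], [0.0, 0.0, 0.0], [0.0, 0.0, 0.0], [0.0, 0.0, 0.0]]
`accumulate(grad_refs[0], [2.5, 1.0, 3.5])` → gradients = [2.5, 1.0, 3.5]; grad_refs = [[2.5, 1.0, 3.5], [2.5, 1.0, 3.5], [2.5, 1.0, 3.5], [2.5, 1.0, 3.5], [2.5, 1.0, 3.5]]
`accumulate(grad_refs[1], [3.5, 2.0, 6.0])` → gradients = [6.0, 3.0, 9.5]; grad_refs = [[6.0, 3.0, 9.5], [6.0, 3.0, 9.5], [6.0, 3.0, 9.5], [6.0, 3.0, 9.5], [6.0, 3.0, 9.5]]
`print(gradients)` → prints [6.0, 3.0, 9.5]
`print(grad_refs[0] is grad_refs[1])` → prints True

Answer:
[6.0, 3.0, 9.5]
True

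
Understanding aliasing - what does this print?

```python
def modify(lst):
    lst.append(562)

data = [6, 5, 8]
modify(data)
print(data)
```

Key concept: function modifies passed list.
Step by step:
`data = [6, 5, 8]` → data = [6, 5, 8]
`modify(data)` → data = [6, 5, 8, 562]
`print(data)` → prints [6, 5, 8, 562]

Answer: [6, 5, 8, 562]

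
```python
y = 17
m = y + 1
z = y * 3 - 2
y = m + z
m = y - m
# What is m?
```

Trace:
`y = 17` → y = 17
`m = y + 1` → m = 18
`z = y * 3 - 2` → z = 49
`y = m + z` → y = 67
`m = y - m` → m = 49
So m = 49

Answer: 49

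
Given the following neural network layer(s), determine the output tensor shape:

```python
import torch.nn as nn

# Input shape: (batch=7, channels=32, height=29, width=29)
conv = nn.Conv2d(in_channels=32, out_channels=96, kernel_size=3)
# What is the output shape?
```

Input: (7, 32, 29, 29) -> Output: (7, 96, 27, 27)

Answer: (7, 96, 27, 27)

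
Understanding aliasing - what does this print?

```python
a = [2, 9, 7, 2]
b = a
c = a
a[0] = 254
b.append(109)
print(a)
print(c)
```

Key concept: multiple aliases.
Step by step:
`a = [2, 9, 7, 2]` → a = [2, 9, 7, 2]
`b = a` → b = [2, 9, 7, 2] (same object as a)
`c = a` → c = [2, 9, 7, 2] (same object as a, b)
`a[0] = 254` → a = [254, 9, 7, 2] (same object as b, c); b = [254, 9, 7, 2] (same object as a, c); c = [254, 9, 7, 2] (same object as a, b)
`b.append(109)` → a = [254, 9, 7, 2, 109] (same object as b, c); b = [254, 9, 7, 2, 109] (same object as a, c); c = [254, 9, 7, 2, 109] (same object as a, b)
`print(a)` → prints [254, 9, 7, 2, 109]
`print(c)` → prints [254, 9, 7, 2, 109]

Answer:
[254, 9, 7, 2, 109]
[254, 9, 7, 2, 109]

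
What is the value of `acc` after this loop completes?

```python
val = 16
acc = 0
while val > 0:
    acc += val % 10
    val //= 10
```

Sum digits of 16
`acc` takes the values: 0 → 6 → 7

Answer: 7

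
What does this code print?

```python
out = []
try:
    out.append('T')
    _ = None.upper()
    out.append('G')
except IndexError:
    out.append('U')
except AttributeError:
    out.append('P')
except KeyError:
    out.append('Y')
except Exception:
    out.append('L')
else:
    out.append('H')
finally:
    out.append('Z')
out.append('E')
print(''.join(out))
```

Execution trace: 'T' (try body) → 'P' (except AttributeError) → 'Z' (finally) → 'E' (after the try/except). Output: TPZE

Answer: TPZE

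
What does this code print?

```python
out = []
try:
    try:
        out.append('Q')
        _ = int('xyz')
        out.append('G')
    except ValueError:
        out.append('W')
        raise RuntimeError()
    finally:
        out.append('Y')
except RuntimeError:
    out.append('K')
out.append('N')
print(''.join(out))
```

Execution trace: 'Q' (inner try body) → 'W' (inner except ValueError) → 'Y' (inner finally) → 'K' (outer except RuntimeError) → 'N' (after the try/except). Output: QWYKN

Answer: QWYKN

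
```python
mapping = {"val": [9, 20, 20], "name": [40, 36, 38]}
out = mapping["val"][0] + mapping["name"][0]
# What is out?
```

Trace:
`mapping = {"val": [9, 20, 20], "name": [40, 36, 38]}` → mapping = {'val': [9, 20, 20], 'name': [40, 36, 38]}
`out = mapping["val"][0] + mapping["name"][0]` → out = 49
So out = 49

Answer: 49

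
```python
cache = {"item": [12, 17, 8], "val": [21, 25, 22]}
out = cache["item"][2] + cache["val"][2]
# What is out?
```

Trace:
`cache = {"item": [12, 17, 8], "val": [21, 25, 22]}` → cache = {'item': [12, 17, 8], 'val': [21, 25, 22]}
`out = cache["item"][2] + cache["val"][2]` → out = 30
So out = 30

Answer: 30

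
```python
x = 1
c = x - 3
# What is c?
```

Trace:
`x = 1` → x = 1
`c = x - 3` → c = -2
So c = -2

Answer: -2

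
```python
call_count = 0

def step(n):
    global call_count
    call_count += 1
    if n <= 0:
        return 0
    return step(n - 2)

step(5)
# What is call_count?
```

Linear recursion stepping by 2: 4 calls from n=5 down to ≤0.

Answer: 4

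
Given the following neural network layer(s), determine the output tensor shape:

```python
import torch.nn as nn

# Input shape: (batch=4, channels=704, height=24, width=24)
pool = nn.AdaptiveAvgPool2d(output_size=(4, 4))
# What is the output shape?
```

Input: (4, 704, 24, 24) -> Output: (4, 704, 4, 4)

Answer: (4, 704, 4, 4)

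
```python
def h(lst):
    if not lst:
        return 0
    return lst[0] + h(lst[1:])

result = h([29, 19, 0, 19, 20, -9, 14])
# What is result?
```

29 + 19 + 0 + 19 + 20 + (-9) + 14 + 0 = 92

Answer: 92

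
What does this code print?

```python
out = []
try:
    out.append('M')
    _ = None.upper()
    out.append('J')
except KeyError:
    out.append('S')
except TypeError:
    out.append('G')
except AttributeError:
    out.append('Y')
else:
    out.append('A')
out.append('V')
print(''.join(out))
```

Execution trace: 'M' (try body) → 'Y' (except AttributeError) → 'V' (after the try/except). Output: MYV

Answer: MYV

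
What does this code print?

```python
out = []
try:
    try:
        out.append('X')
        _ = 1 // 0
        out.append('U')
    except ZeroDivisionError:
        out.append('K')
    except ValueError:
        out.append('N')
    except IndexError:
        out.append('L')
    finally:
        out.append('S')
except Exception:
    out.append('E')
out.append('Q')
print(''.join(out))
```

Execution trace: 'X' (inner try body) → 'K' (inner except ZeroDivisionError) → 'S' (inner finally) → 'Q' (after the try/except). Output: XKSQ

Answer: XKSQ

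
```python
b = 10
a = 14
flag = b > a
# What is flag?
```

Trace:
`b = 10` → b = 10
`a = 14` → a = 14
`flag = b > a` → flag = False
So flag = False

Answer: False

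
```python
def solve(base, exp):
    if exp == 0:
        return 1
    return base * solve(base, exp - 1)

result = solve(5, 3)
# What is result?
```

solve(5, 3) = 5 * 5 * 5 = 125

Answer: 125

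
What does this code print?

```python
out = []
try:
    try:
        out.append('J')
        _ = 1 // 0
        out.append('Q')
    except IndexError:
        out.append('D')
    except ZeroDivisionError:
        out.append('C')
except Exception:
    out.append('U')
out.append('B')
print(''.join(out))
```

Execution trace: 'J' (inner try body) → 'C' (inner except ZeroDivisionError) → 'B' (after the try/except). Output: JCB

Answer: JCB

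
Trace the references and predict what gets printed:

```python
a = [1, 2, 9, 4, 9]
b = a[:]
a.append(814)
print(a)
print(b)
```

Key concept: slice [:] creates copy.
Step by step:
`a = [1, 2, 9, 4, 9]` → a = [1, 2, 9, 4, 9]
`b = a[:]` → b = [1, 2, 9, 4, 9]
`a.append(814)` → a = [1, 2, 9, 4, 9, 814]
`print(a)` → prints [1, 2, 9, 4, 9, 814]
`print(b)` → prints [1, 2, 9, 4, 9]

Answer:
[1, 2, 9, 4, 9, 814]
[1, 2, 9, 4, 9]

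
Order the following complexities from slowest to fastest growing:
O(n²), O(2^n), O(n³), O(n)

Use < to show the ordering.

Ordered by growth rate: O(n) < O(n²) < O(n³) < O(2^n)

Answer: O(n) < O(n²) < O(n³) < O(2^n)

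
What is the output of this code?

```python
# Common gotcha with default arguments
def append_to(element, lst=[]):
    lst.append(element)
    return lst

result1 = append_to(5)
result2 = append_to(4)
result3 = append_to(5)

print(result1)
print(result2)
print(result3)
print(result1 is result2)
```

Key concept: mutable default argument gotcha.
Step by step:
`result1 = append_to(5)` → result1 = [5]
`result2 = append_to(4)` → result1 = [5, 4] (same object as result2); result2 = [5, 4] (same object as result1)
`result3 = append_to(5)` → result1 = [5, 4, 5] (same object as result2, result3); result2 = [5, 4, 5] (same object as result1, result3); result3 = [5, 4, 5] (same object as result1, result2)
`print(result1)` → prints [5, 4, 5]
`print(result2)` → prints [5, 4, 5]
`print(result3)` → prints [5, 4, 5]
`print(result1 is result2)` → prints True

Answer:
[5, 4, 5]
[5, 4, 5]
[5, 4, 5]
True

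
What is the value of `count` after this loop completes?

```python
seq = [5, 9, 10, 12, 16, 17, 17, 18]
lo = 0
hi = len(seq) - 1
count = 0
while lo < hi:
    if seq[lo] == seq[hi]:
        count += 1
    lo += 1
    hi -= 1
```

Count matching pairs from ends
`count` takes the values: 0

Answer: 0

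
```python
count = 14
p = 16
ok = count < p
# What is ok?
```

Trace:
`count = 14` → count = 14
`p = 16` → p = 16
`ok = count < p` → ok = True
So ok = True

Answer: True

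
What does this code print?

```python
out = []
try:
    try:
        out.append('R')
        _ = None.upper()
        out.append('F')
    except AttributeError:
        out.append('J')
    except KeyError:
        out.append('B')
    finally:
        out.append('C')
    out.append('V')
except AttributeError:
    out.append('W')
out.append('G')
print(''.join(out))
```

Execution trace: 'R' (inner try body) → 'J' (inner except AttributeError) → 'C' (inner finally) → 'V' (try body, no exception) → 'G' (after the try/except). Output: RJCVG

Answer: RJCVG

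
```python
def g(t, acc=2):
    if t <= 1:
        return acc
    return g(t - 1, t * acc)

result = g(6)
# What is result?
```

Accumulator trace (n, acc): (6, 2) -> (5, 12) -> (4, 60) -> (3, 240) -> (2, 720) -> (1, 1440) -> return 1440

Answer: 1440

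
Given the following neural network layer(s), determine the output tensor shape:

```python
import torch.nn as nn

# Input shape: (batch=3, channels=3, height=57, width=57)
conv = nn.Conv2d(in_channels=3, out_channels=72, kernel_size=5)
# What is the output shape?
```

Input: (3, 3, 57, 57) -> Output: (3, 72, 53, 53)

Answer: (3, 72, 53, 53)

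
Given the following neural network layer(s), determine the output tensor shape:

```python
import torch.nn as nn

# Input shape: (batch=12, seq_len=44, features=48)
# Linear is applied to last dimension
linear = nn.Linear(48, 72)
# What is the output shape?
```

Input: (12, 44, 48) -> Output: (12, 44, 72)

Answer: (12, 44, 72)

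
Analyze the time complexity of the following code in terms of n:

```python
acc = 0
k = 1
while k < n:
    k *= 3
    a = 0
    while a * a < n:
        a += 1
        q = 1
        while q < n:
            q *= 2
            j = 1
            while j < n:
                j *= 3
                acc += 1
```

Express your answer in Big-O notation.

Each loop level contributes: log n × √n × log n × log n. Multiplying the contributions gives O(√n log^3 n).

Answer: O(√n log^3 n)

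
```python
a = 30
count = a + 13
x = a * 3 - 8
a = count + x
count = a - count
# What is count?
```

Trace:
`a = 30` → a = 30
`count = a + 13` → count = 43
`x = a * 3 - 8` → x = 82
`a = count + x` → a = 125
`count = a - count` → count = 82
So count = 82

Answer: 82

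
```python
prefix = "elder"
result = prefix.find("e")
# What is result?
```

Trace:
`prefix = "elder"` → prefix = 'elder'
`result = prefix.find("e")` → result = 0
So result = 0

Answer: 0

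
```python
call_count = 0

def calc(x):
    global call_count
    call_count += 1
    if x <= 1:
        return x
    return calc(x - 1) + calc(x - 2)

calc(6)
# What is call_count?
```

Calls(x) = 1 + Calls(x-1) + Calls(x-2); Calls(0)=Calls(1)=1. For x=6 this gives 25.

Answer: 25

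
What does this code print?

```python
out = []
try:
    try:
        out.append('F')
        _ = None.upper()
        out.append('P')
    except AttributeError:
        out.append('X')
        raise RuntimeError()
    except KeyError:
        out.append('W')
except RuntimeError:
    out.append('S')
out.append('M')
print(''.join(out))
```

Execution trace: 'F' (try body) → 'X' (except AttributeError) → 'S' (outer except RuntimeError) → 'M' (after the try/except). Output: FXSM

Answer: FXSM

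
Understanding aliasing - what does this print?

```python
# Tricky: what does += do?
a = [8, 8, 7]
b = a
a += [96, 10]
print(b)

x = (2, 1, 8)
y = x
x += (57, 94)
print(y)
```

Key concept: += behavior differs for mutable vs immutable.
Step by step:
`a = [8, 8, 7]` → a = [8, 8, 7]
`b = a` → b = [8, 8, 7] (same object as a)
`a += [96, 10]` → a = [8, 8, 7, 96, 10] (same object as b); b = [8, 8, 7, 96, 10] (same object as a)
`print(b)` → prints [8, 8, 7, 96, 10]
`x = (2, 1, 8)` → x = (2, 1, 8)
`y = x` → y = (2, 1, 8)
`x += (57, 94)` → x = (2, 1, 8, 57, 94)
`print(y)` → prints (2, 1, 8)

Answer:
[8, 8, 7, 96, 10]
(2, 1, 8)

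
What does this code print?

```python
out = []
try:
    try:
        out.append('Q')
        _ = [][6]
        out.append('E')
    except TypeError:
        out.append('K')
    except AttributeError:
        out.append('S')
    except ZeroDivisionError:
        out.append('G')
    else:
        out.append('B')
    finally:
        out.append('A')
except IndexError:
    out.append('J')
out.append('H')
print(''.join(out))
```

Execution trace: 'Q' (try body) → 'A' (finally) → 'J' (outer except IndexError) → 'H' (after the try/except). Output: QAJH

Answer: QAJH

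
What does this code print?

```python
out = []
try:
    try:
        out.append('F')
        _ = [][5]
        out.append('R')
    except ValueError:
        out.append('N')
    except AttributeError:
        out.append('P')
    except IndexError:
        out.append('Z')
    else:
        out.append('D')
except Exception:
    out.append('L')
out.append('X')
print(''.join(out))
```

Execution trace: 'F' (inner try body) → 'Z' (inner except IndexError) → 'X' (after the try/except). Output: FZX

Answer: FZX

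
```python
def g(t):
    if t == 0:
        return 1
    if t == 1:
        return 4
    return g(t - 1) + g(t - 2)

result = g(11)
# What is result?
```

Build up from base cases: g(0)=1, g(1)=4, g(2)=5, g(3)=9, g(4)=14, g(5)=23, g(6)=37, ..., g(11)=411

Answer: 411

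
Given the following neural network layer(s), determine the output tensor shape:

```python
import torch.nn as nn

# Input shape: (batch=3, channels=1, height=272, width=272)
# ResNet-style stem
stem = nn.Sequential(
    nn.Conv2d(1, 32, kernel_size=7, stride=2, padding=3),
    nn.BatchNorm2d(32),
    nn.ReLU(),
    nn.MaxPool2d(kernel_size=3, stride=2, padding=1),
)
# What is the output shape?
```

Input: (3, 1, 272, 272) -> after Conv2d 7x7 stride=2: (3, 32, 136, 136) -> Output: (3, 32, 68, 68)

Answer: (3, 32, 68, 68)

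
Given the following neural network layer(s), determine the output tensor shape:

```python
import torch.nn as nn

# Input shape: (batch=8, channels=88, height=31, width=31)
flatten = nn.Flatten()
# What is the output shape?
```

Input: (8, 88, 31, 31) -> Output: (8, 84568)

Answer: (8, 84568)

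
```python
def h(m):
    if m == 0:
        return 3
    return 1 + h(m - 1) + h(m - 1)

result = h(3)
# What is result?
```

h(m) = 1 + 2·h(m-1), h(0)=3. Closed form: (3+1)·2^3 - 1 = 31.

Answer: 31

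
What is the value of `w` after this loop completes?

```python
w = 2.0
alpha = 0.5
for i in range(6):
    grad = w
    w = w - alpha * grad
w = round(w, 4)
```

Gradient descent: w = 2.0 * (1 - 0.5)^6
`w` takes the values: 2.0 → 1.0 → 0.5 → 0.25 → 0.125 → 0.0625 → 0.03125 → 0.0312

Answer: 0.0312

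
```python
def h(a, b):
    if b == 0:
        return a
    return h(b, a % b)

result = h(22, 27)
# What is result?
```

h(22, 27) -> h(27, 22) -> h(22, 5) -> h(5, 2) -> h(2, 1) -> h(1, 0) -> 1

Answer: 1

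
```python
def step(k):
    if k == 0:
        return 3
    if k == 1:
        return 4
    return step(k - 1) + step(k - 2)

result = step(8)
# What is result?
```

Build up from base cases: step(0)=3, step(1)=4, step(2)=7, step(3)=11, step(4)=18, step(5)=29, step(6)=47, ..., step(8)=123

Answer: 123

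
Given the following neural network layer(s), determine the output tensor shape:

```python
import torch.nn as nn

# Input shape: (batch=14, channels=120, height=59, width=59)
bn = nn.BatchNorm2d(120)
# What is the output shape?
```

Input: (14, 120, 59, 59) -> Output: (14, 120, 59, 59)

Answer: (14, 120, 59, 59)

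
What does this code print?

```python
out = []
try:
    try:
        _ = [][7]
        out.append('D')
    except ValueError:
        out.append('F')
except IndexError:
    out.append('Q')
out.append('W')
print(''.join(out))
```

Execution trace: 'Q' (outer except IndexError) → 'W' (after the try/except). Output: QW

Answer: QW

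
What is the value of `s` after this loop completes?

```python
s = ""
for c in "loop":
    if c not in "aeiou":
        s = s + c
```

Remove vowels from 'loop'
`s` takes the values: "" → "l" → "lp"

Answer: "lp"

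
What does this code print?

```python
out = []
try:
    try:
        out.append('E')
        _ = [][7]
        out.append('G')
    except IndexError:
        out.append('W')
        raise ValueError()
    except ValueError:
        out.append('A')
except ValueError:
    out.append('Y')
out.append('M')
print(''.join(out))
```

Execution trace: 'E' (inner try body) → 'W' (inner except IndexError) → 'Y' (outer except ValueError) → 'M' (after the try/except). Output: EWYM

Answer: EWYM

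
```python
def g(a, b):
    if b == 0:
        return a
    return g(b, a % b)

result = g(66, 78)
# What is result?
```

g(66, 78) -> g(78, 66) -> g(66, 12) -> g(12, 6) -> g(6, 0) -> 6

Answer: 6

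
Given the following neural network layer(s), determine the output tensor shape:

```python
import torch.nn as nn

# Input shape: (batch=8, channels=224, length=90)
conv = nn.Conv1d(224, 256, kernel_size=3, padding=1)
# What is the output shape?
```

Input: (8, 224, 90) -> Output: (8, 256, 90)

Answer: (8, 256, 90)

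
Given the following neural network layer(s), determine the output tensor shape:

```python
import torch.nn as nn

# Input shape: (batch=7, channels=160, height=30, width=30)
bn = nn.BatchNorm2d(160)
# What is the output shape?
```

Input: (7, 160, 30, 30) -> Output: (7, 160, 30, 30)

Answer: (7, 160, 30, 30)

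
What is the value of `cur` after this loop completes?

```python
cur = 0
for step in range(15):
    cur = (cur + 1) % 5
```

Increment mod 5, 15 times = 0
`cur` takes the values: 0 → 1 → 2 → 3 → 4 → 0 → 1 → 2 → 3 → 4 → 0 → 1 → 2 → 3 → 4 → 0

Answer: 0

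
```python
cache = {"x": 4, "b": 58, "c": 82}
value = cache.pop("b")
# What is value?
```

Trace:
`cache = {"x": 4, "b": 58, "c": 82}` → cache = {'x': 4, 'b': 58, 'c': 82}
`value = cache.pop("b")` → cache = {'x': 4, 'c': 82}; value = 58
So value = 58

Answer: 58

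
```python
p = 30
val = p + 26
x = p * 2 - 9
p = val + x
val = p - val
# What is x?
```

Trace:
`p = 30` → p = 30
`val = p + 26` → val = 56
`x = p * 2 - 9` → x = 51
`p = val + x` → p = 107
`val = p - val` → val = 51
So x = 51

Answer: 51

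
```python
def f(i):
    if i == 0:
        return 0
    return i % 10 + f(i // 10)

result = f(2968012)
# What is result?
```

Sum of digits of 2968012: 2 + 1 + 0 + 8 + 6 + 9 + 2 = 28

Answer: 28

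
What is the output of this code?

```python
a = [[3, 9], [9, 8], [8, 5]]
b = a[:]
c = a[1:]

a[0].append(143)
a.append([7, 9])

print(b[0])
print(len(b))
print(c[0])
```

Key concept: slice with nested mutation.
Step by step:
`a = [[3, 9], [9, 8], [8, 5]]` → a = [[3, 9], [9, 8], [8, 5]]
`b = a[:]` → b = [[3, 9], [9, 8], [8, 5]]
`c = a[1:]` → c = [[9, 8], [8, 5]]
`a[0].append(143)` → a = [[3, 9, 143], [9, 8], [8, 5]]; b = [[3, 9, 143], [9, 8], [8, 5]]
`a.append([7, 9])` → a = [[3, 9, 143], [9, 8], [8, 5], [7, 9]]
`print(b[0])` → prints [3, 9, 143]
`print(len(b))` → prints 3
`print(c[0])` → prints [9, 8]

Answer:
[3, 9, 143]
3
[9, 8]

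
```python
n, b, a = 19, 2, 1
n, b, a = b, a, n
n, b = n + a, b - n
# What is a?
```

Trace:
`n, b, a = 19, 2, 1` → n = 19; b = 2; a = 1
`n, b, a = b, a, n` → n = 2; b = 1; a = 19
`n, b = n + a, b - n` → n = 21; b = -1
So a = 19

Answer: 19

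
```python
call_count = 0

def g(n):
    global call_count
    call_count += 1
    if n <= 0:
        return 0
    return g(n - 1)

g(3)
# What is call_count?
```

Linear recursion stepping by 1: 4 calls from n=3 down to ≤0.

Answer: 4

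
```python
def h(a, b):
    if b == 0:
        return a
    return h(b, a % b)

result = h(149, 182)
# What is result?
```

h(149, 182) -> h(182, 149) -> h(149, 33) -> h(33, 17) -> h(17, 16) -> h(16, 1) -> h(1, 0) -> 1

Answer: 1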